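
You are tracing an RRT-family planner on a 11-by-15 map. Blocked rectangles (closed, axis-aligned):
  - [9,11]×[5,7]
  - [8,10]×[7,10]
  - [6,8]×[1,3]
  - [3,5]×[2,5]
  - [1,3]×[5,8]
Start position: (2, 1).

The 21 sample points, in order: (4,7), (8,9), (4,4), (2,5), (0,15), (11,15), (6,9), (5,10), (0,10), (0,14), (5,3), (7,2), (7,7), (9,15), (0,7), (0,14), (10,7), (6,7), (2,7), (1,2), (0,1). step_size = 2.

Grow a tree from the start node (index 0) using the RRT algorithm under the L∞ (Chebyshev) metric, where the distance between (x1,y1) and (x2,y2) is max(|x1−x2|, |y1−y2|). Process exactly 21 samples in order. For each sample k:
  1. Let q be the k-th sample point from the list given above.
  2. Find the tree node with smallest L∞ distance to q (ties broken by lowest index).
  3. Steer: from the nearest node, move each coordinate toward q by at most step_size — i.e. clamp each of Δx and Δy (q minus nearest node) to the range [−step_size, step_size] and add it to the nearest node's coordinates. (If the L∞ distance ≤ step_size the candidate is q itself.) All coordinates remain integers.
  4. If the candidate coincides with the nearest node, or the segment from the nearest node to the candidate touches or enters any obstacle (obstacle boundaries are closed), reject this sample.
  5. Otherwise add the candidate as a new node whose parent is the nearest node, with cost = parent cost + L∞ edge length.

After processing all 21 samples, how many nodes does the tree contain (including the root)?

1. q=(4,7) nearest=0 d=6 new=(4,3) → blocked by [3,5]×[2,5], reject
2. q=(8,9) nearest=0 d=8 new=(4,3) → blocked by [3,5]×[2,5], reject
3. q=(4,4) nearest=0 d=3 new=(4,3) → blocked by [3,5]×[2,5], reject
4. q=(2,5) nearest=0 d=4 new=(2,3) → add node 1 parent=0 cost=2
5. q=(0,15) nearest=1 d=12 new=(0,5) → add node 2 parent=1 cost=4
6. q=(11,15) nearest=2 d=11 new=(2,7) → blocked by [1,3]×[5,8], reject
7. q=(6,9) nearest=1 d=6 new=(4,5) → blocked by [3,5]×[2,5], reject
8. q=(5,10) nearest=2 d=5 new=(2,7) → blocked by [1,3]×[5,8], reject
9. q=(0,10) nearest=2 d=5 new=(0,7) → add node 3 parent=2 cost=6
10. q=(0,14) nearest=3 d=7 new=(0,9) → add node 4 parent=3 cost=8
11. q=(5,3) nearest=0 d=3 new=(4,3) → blocked by [3,5]×[2,5], reject
12. q=(7,2) nearest=0 d=5 new=(4,2) → blocked by [3,5]×[2,5], reject
13. q=(7,7) nearest=1 d=5 new=(4,5) → blocked by [3,5]×[2,5], reject
14. q=(9,15) nearest=3 d=9 new=(2,9) → blocked by [1,3]×[5,8], reject
15. q=(0,7) nearest=3 d=0 → coincident, reject
16. q=(0,14) nearest=4 d=5 new=(0,11) → add node 5 parent=4 cost=10
17. q=(10,7) nearest=0 d=8 new=(4,3) → blocked by [3,5]×[2,5], reject
18. q=(6,7) nearest=1 d=4 new=(4,5) → blocked by [3,5]×[2,5], reject
19. q=(2,7) nearest=2 d=2 new=(2,7) → blocked by [1,3]×[5,8], reject
20. q=(1,2) nearest=0 d=1 new=(1,2) → add node 6 parent=0 cost=1
21. q=(0,1) nearest=6 d=1 new=(0,1) → add node 7 parent=6 cost=2

Node count: 8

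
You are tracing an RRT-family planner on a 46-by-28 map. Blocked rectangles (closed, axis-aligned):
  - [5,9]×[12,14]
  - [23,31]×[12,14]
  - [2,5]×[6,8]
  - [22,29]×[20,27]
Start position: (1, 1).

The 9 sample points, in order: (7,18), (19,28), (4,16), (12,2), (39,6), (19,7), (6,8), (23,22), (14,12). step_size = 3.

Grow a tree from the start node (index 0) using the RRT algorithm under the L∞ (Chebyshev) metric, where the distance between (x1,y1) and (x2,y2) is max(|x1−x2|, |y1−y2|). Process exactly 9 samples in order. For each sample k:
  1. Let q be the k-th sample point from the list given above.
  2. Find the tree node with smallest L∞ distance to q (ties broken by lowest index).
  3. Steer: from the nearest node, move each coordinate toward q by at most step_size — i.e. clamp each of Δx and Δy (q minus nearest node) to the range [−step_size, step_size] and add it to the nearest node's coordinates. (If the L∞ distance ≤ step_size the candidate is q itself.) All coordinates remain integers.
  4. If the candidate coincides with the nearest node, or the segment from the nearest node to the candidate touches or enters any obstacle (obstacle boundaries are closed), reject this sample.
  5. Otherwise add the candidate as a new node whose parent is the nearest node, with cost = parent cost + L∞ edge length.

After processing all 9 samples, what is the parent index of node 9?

Parent of node 9: 6

1. q=(7,18) nearest=0 d=17 new=(4,4) → add node 1 parent=0 cost=3
2. q=(19,28) nearest=1 d=24 new=(7,7) → add node 2 parent=1 cost=6
3. q=(4,16) nearest=2 d=9 new=(4,10) → add node 3 parent=2 cost=9
4. q=(12,2) nearest=2 d=5 new=(10,4) → add node 4 parent=2 cost=9
5. q=(39,6) nearest=4 d=29 new=(13,6) → add node 5 parent=4 cost=12
6. q=(19,7) nearest=5 d=6 new=(16,7) → add node 6 parent=5 cost=15
7. q=(6,8) nearest=2 d=1 new=(6,8) → add node 7 parent=2 cost=7
8. q=(23,22) nearest=6 d=15 new=(19,10) → add node 8 parent=6 cost=18
9. q=(14,12) nearest=6 d=5 new=(14,10) → add node 9 parent=6 cost=18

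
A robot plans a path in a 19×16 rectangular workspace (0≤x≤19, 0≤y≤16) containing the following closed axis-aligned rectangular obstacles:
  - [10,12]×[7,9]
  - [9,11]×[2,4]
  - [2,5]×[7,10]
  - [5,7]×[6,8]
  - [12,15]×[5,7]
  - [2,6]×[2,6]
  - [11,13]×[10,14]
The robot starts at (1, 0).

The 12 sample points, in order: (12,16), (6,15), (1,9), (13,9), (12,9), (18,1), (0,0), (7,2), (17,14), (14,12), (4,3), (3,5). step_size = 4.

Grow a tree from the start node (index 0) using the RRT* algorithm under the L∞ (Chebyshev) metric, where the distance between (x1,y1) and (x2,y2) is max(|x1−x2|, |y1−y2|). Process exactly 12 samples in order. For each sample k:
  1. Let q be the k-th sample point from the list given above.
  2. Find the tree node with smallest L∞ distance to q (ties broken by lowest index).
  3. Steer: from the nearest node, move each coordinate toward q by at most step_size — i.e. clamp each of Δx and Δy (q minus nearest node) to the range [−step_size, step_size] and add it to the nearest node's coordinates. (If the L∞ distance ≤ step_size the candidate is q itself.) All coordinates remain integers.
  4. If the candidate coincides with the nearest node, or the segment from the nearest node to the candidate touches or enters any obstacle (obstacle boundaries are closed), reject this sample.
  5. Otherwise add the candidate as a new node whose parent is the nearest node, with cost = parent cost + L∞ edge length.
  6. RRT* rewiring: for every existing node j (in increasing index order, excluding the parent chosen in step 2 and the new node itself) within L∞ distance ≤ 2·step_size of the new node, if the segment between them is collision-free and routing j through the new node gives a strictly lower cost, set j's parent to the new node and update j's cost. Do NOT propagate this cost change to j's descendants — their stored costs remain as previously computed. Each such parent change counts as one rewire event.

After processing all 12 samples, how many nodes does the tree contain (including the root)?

Node count: 5

1. q=(12,16) nearest=0 d=16 new=(5,4) → blocked by [2,6]×[2,6], reject
2. q=(6,15) nearest=0 d=15 new=(5,4) → blocked by [2,6]×[2,6], reject
3. q=(1,9) nearest=0 d=9 new=(1,4) → add node 1 parent=0 cost=4
4. q=(13,9) nearest=0 d=12 new=(5,4) → blocked by [2,6]×[2,6], reject
5. q=(12,9) nearest=0 d=11 new=(5,4) → blocked by [2,6]×[2,6], reject
6. q=(18,1) nearest=0 d=17 new=(5,1) → add node 2 parent=0 cost=4
7. q=(0,0) nearest=0 d=1 new=(0,0) → add node 3 parent=0 cost=1
8. q=(7,2) nearest=2 d=2 new=(7,2) → add node 4 parent=2 cost=6
9. q=(17,14) nearest=4 d=12 new=(11,6) → blocked by [9,11]×[2,4], reject
10. q=(14,12) nearest=4 d=10 new=(11,6) → blocked by [9,11]×[2,4], reject
11. q=(4,3) nearest=2 d=2 new=(4,3) → blocked by [2,6]×[2,6], reject
12. q=(3,5) nearest=1 d=2 new=(3,5) → blocked by [2,6]×[2,6], reject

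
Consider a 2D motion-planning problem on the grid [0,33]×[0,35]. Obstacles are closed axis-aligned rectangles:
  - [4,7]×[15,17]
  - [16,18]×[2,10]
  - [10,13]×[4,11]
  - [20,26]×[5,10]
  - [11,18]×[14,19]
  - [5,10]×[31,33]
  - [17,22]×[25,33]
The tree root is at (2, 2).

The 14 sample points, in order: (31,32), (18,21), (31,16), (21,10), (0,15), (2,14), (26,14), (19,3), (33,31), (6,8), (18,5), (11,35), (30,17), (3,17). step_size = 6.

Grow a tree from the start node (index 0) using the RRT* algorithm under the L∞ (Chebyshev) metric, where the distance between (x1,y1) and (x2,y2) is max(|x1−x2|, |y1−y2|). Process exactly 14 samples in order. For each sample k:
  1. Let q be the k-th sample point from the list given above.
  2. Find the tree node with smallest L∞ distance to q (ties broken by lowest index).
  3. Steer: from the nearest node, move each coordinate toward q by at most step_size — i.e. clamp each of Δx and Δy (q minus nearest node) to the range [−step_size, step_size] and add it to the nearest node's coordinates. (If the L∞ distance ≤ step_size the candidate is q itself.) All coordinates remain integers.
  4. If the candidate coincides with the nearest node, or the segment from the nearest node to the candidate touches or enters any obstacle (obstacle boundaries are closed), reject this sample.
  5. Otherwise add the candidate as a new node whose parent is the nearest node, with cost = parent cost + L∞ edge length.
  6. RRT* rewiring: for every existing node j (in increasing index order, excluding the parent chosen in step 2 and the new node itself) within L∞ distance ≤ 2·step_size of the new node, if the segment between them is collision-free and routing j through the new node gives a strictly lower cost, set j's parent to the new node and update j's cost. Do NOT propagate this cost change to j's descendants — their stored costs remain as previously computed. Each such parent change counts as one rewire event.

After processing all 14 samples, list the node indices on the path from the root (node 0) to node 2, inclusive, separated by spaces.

Path: 0 1 2

1. q=(31,32) nearest=0 d=30 new=(8,8) → add node 1 parent=0 cost=6
2. q=(18,21) nearest=1 d=13 new=(14,14) → blocked by [10,13]×[4,11], reject
3. q=(31,16) nearest=1 d=23 new=(14,14) → blocked by [10,13]×[4,11], reject
4. q=(21,10) nearest=1 d=13 new=(14,10) → blocked by [10,13]×[4,11], reject
5. q=(0,15) nearest=1 d=8 new=(2,14) → add node 2 parent=1 cost=12
6. q=(2,14) nearest=2 d=0 → coincident, reject
7. q=(26,14) nearest=1 d=18 new=(14,14) → blocked by [10,13]×[4,11], reject
8. q=(19,3) nearest=1 d=11 new=(14,3) → blocked by [10,13]×[4,11], reject
9. q=(33,31) nearest=1 d=25 new=(14,14) → blocked by [10,13]×[4,11], reject
10. q=(6,8) nearest=1 d=2 new=(6,8) → add node 3 parent=1 cost=8
11. q=(18,5) nearest=1 d=10 new=(14,5) → blocked by [10,13]×[4,11], reject
12. q=(11,35) nearest=2 d=21 new=(8,20) → blocked by [4,7]×[15,17], reject
13. q=(30,17) nearest=1 d=22 new=(14,14) → blocked by [10,13]×[4,11], reject
14. q=(3,17) nearest=2 d=3 new=(3,17) → add node 4 parent=2 cost=15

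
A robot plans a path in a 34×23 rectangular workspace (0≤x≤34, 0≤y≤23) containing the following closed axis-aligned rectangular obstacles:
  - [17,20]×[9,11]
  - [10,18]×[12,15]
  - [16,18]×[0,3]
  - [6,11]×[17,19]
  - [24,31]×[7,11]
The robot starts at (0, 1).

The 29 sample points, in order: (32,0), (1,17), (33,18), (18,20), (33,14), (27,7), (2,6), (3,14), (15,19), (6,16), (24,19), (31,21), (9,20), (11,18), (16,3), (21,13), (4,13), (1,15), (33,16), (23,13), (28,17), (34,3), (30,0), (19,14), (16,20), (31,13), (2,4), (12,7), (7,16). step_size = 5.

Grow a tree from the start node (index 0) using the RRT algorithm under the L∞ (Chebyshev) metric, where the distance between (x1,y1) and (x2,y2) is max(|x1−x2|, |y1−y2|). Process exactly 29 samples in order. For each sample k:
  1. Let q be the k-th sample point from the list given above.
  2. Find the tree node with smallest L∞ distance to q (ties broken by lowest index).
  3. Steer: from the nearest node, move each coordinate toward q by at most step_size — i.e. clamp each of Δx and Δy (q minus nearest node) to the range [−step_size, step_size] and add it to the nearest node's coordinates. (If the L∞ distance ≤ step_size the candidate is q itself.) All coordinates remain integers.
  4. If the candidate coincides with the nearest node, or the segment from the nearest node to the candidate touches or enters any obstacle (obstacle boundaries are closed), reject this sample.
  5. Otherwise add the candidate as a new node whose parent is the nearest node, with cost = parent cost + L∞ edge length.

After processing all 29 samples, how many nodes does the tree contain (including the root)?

Node count: 21

1. q=(32,0) nearest=0 d=32 new=(5,0) → add node 1 parent=0 cost=5
2. q=(1,17) nearest=0 d=16 new=(1,6) → add node 2 parent=0 cost=5
3. q=(33,18) nearest=1 d=28 new=(10,5) → add node 3 parent=1 cost=10
4. q=(18,20) nearest=3 d=15 new=(15,10) → add node 4 parent=3 cost=15
5. q=(33,14) nearest=4 d=18 new=(20,14) → blocked by [10,18]×[12,15], reject
6. q=(27,7) nearest=4 d=12 new=(20,7) → add node 5 parent=4 cost=20
7. q=(2,6) nearest=2 d=1 new=(2,6) → add node 6 parent=2 cost=6
8. q=(3,14) nearest=2 d=8 new=(3,11) → add node 7 parent=2 cost=10
9. q=(15,19) nearest=4 d=9 new=(15,15) → blocked by [10,18]×[12,15], reject
10. q=(6,16) nearest=7 d=5 new=(6,16) → add node 8 parent=7 cost=15
11. q=(24,19) nearest=4 d=9 new=(20,15) → blocked by [10,18]×[12,15], reject
12. q=(31,21) nearest=5 d=14 new=(25,12) → blocked by [24,31]×[7,11], reject
13. q=(9,20) nearest=8 d=4 new=(9,20) → blocked by [6,11]×[17,19], reject
14. q=(11,18) nearest=8 d=5 new=(11,18) → blocked by [6,11]×[17,19], reject
15. q=(16,3) nearest=5 d=4 new=(16,3) → blocked by [16,18]×[0,3], reject
16. q=(21,13) nearest=4 d=6 new=(20,13) → add node 9 parent=4 cost=20
17. q=(4,13) nearest=7 d=2 new=(4,13) → add node 10 parent=7 cost=12
18. q=(1,15) nearest=10 d=3 new=(1,15) → add node 11 parent=10 cost=15
19. q=(33,16) nearest=5 d=13 new=(25,12) → blocked by [24,31]×[7,11], reject
20. q=(23,13) nearest=9 d=3 new=(23,13) → add node 12 parent=9 cost=23
21. q=(28,17) nearest=12 d=5 new=(28,17) → add node 13 parent=12 cost=28
22. q=(34,3) nearest=12 d=11 new=(28,8) → blocked by [24,31]×[7,11], reject
23. q=(30,0) nearest=5 d=10 new=(25,2) → add node 14 parent=5 cost=25
24. q=(19,14) nearest=9 d=1 new=(19,14) → add node 15 parent=9 cost=21
25. q=(16,20) nearest=15 d=6 new=(16,19) → add node 16 parent=15 cost=26
26. q=(31,13) nearest=13 d=4 new=(31,13) → add node 17 parent=13 cost=32
27. q=(2,4) nearest=2 d=2 new=(2,4) → add node 18 parent=2 cost=7
28. q=(12,7) nearest=3 d=2 new=(12,7) → add node 19 parent=3 cost=12
29. q=(7,16) nearest=8 d=1 new=(7,16) → add node 20 parent=8 cost=16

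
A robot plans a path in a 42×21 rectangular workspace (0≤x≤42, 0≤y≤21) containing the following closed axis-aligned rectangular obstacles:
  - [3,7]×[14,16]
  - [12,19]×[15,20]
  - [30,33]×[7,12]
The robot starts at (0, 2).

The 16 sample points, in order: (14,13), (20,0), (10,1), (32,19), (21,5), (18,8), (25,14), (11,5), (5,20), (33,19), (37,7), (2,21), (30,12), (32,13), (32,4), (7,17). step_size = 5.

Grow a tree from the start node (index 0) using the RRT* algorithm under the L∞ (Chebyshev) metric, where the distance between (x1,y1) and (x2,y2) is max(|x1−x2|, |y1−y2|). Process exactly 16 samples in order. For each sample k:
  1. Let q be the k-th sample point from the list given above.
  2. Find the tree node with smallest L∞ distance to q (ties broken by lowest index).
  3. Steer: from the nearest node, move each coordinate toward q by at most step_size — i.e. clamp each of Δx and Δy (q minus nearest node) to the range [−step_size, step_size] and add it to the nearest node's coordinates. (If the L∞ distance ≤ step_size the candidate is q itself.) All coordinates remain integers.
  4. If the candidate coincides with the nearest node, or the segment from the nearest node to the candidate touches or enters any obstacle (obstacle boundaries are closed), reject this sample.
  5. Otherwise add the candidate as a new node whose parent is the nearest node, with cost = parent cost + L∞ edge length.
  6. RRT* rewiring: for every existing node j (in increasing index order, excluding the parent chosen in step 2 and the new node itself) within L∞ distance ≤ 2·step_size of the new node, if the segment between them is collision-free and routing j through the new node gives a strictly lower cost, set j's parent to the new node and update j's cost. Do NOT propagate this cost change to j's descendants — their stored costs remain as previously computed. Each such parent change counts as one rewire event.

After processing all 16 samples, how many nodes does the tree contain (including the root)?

1. q=(14,13) nearest=0 d=14 new=(5,7) → add node 1 parent=0 cost=5
2. q=(20,0) nearest=1 d=15 new=(10,2) → add node 2 parent=1 cost=10
3. q=(10,1) nearest=2 d=1 new=(10,1) → add node 3 parent=2 cost=11
4. q=(32,19) nearest=2 d=22 new=(15,7) → add node 4 parent=2 cost=15
5. q=(21,5) nearest=4 d=6 new=(20,5) → add node 5 parent=4 cost=20
6. q=(18,8) nearest=4 d=3 new=(18,8) → add node 6 parent=4 cost=18
7. q=(25,14) nearest=6 d=7 new=(23,13) → add node 7 parent=6 cost=23
8. q=(11,5) nearest=2 d=3 new=(11,5) → add node 8 parent=2 cost=13
9. q=(5,20) nearest=1 d=13 new=(5,12) → add node 9 parent=1 cost=10
10. q=(33,19) nearest=7 d=10 new=(28,18) → add node 10 parent=7 cost=28
11. q=(37,7) nearest=10 d=11 new=(33,13) → add node 11 parent=10 cost=33
12. q=(2,21) nearest=9 d=9 new=(2,17) → blocked by [3,7]×[14,16], reject
13. q=(30,12) nearest=11 d=3 new=(30,12) → blocked by [30,33]×[7,12], reject
14. q=(32,13) nearest=11 d=1 new=(32,13) → add node 12 parent=11 cost=34
15. q=(32,4) nearest=7 d=9 new=(28,8) → add node 13 parent=7 cost=28
16. q=(7,17) nearest=9 d=5 new=(7,17) → blocked by [3,7]×[14,16], reject

Node count: 14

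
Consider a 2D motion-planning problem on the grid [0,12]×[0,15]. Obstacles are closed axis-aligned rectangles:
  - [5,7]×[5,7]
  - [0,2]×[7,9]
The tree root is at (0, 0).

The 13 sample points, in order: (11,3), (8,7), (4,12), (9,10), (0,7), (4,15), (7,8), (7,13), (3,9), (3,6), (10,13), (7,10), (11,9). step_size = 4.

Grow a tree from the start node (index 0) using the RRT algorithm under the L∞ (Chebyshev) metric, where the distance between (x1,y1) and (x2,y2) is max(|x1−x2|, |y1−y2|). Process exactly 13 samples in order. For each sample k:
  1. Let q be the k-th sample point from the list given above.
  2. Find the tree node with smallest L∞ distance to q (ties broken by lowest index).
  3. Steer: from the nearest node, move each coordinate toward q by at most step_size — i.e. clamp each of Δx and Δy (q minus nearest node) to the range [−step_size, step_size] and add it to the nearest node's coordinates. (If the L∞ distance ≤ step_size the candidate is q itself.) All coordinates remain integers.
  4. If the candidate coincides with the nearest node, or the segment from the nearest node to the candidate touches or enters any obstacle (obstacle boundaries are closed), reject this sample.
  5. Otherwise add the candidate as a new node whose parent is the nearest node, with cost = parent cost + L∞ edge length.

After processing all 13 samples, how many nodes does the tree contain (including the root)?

Node count: 12

1. q=(11,3) nearest=0 d=11 new=(4,3) → add node 1 parent=0 cost=4
2. q=(8,7) nearest=1 d=4 new=(8,7) → blocked by [5,7]×[5,7], reject
3. q=(4,12) nearest=1 d=9 new=(4,7) → add node 2 parent=1 cost=8
4. q=(9,10) nearest=2 d=5 new=(8,10) → add node 3 parent=2 cost=12
5. q=(0,7) nearest=1 d=4 new=(0,7) → blocked by [0,2]×[7,9], reject
6. q=(4,15) nearest=3 d=5 new=(4,14) → add node 4 parent=3 cost=16
7. q=(7,8) nearest=3 d=2 new=(7,8) → add node 5 parent=3 cost=14
8. q=(7,13) nearest=3 d=3 new=(7,13) → add node 6 parent=3 cost=15
9. q=(3,9) nearest=2 d=2 new=(3,9) → add node 7 parent=2 cost=10
10. q=(3,6) nearest=2 d=1 new=(3,6) → add node 8 parent=2 cost=9
11. q=(10,13) nearest=3 d=3 new=(10,13) → add node 9 parent=3 cost=15
12. q=(7,10) nearest=3 d=1 new=(7,10) → add node 10 parent=3 cost=13
13. q=(11,9) nearest=3 d=3 new=(11,9) → add node 11 parent=3 cost=15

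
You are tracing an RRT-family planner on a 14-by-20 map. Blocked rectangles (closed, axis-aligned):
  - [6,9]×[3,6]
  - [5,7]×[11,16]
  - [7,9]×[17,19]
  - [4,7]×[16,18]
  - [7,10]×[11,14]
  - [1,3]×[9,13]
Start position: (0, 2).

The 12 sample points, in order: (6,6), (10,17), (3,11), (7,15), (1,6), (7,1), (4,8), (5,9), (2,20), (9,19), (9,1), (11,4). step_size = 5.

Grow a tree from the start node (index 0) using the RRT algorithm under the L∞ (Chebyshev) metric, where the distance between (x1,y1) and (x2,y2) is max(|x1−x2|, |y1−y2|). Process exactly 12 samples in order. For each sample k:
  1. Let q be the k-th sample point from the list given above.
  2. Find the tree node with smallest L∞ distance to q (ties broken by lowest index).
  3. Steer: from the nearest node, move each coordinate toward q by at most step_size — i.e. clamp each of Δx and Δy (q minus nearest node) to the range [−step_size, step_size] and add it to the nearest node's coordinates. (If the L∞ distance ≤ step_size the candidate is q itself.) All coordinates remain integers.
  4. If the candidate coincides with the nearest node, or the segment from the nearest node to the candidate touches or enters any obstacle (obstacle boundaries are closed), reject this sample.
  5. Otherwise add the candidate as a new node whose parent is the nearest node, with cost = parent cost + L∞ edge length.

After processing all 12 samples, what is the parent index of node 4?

1. q=(6,6) nearest=0 d=6 new=(5,6) → add node 1 parent=0 cost=5
2. q=(10,17) nearest=1 d=11 new=(10,11) → blocked by [7,10]×[11,14], reject
3. q=(3,11) nearest=1 d=5 new=(3,11) → blocked by [1,3]×[9,13], reject
4. q=(7,15) nearest=1 d=9 new=(7,11) → blocked by [5,7]×[11,16], reject
5. q=(1,6) nearest=0 d=4 new=(1,6) → add node 2 parent=0 cost=4
6. q=(7,1) nearest=1 d=5 new=(7,1) → blocked by [6,9]×[3,6], reject
7. q=(4,8) nearest=1 d=2 new=(4,8) → add node 3 parent=1 cost=7
8. q=(5,9) nearest=3 d=1 new=(5,9) → add node 4 parent=3 cost=8
9. q=(2,20) nearest=4 d=11 new=(2,14) → blocked by [1,3]×[9,13], reject
10. q=(9,19) nearest=4 d=10 new=(9,14) → blocked by [5,7]×[11,16], reject
11. q=(9,1) nearest=1 d=5 new=(9,1) → blocked by [6,9]×[3,6], reject
12. q=(11,4) nearest=1 d=6 new=(10,4) → blocked by [6,9]×[3,6], reject

Parent of node 4: 3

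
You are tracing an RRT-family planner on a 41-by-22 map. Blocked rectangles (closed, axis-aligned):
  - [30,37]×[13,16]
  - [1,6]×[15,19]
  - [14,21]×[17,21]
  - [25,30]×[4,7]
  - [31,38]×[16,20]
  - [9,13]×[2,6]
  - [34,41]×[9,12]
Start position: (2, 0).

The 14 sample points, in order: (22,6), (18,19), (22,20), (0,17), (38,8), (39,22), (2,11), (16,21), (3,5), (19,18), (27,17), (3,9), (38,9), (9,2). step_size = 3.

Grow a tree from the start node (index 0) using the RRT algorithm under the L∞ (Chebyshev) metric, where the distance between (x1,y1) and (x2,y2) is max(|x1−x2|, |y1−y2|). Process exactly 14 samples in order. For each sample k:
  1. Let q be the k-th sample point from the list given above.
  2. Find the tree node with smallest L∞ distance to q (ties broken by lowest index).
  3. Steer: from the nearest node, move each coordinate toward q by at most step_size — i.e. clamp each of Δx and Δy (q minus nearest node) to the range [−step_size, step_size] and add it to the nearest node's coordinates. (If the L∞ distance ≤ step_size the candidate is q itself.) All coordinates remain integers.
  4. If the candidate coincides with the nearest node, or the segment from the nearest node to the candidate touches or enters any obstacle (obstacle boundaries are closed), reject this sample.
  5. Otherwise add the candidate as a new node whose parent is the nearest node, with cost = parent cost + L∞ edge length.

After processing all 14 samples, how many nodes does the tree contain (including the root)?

1. q=(22,6) nearest=0 d=20 new=(5,3) → add node 1 parent=0 cost=3
2. q=(18,19) nearest=1 d=16 new=(8,6) → add node 2 parent=1 cost=6
3. q=(22,20) nearest=2 d=14 new=(11,9) → add node 3 parent=2 cost=9
4. q=(0,17) nearest=2 d=11 new=(5,9) → add node 4 parent=2 cost=9
5. q=(38,8) nearest=3 d=27 new=(14,8) → add node 5 parent=3 cost=12
6. q=(39,22) nearest=5 d=25 new=(17,11) → add node 6 parent=5 cost=15
7. q=(2,11) nearest=4 d=3 new=(2,11) → add node 7 parent=4 cost=12
8. q=(16,21) nearest=6 d=10 new=(16,14) → add node 8 parent=6 cost=18
9. q=(3,5) nearest=1 d=2 new=(3,5) → add node 9 parent=1 cost=5
10. q=(19,18) nearest=8 d=4 new=(19,17) → blocked by [14,21]×[17,21], reject
11. q=(27,17) nearest=6 d=10 new=(20,14) → add node 10 parent=6 cost=18
12. q=(3,9) nearest=4 d=2 new=(3,9) → add node 11 parent=4 cost=11
13. q=(38,9) nearest=10 d=18 new=(23,11) → add node 12 parent=10 cost=21
14. q=(9,2) nearest=1 d=4 new=(8,2) → add node 13 parent=1 cost=6

Node count: 14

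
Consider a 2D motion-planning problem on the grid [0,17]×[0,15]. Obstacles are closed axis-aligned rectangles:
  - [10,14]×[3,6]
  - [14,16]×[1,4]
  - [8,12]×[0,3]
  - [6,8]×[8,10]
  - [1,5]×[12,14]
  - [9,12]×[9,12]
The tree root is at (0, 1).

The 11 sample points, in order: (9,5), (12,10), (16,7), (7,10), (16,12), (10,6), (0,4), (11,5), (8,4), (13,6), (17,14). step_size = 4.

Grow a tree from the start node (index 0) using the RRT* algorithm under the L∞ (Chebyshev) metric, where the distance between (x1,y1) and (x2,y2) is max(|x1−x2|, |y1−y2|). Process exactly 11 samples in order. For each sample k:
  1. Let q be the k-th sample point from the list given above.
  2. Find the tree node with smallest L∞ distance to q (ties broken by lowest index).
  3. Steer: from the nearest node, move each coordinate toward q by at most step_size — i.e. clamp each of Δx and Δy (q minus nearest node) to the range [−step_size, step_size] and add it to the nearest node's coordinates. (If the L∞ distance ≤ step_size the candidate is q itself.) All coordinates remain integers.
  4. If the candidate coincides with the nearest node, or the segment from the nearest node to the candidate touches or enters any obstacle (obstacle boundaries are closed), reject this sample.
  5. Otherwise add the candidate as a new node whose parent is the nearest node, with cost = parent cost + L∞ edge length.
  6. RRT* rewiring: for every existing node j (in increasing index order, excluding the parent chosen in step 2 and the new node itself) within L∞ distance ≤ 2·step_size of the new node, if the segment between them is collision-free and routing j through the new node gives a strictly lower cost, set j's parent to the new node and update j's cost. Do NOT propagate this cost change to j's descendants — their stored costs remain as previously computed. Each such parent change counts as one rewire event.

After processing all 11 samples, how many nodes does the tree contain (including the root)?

1. q=(9,5) nearest=0 d=9 new=(4,5) → add node 1 parent=0 cost=4
2. q=(12,10) nearest=1 d=8 new=(8,9) → blocked by [6,8]×[8,10], reject
3. q=(16,7) nearest=1 d=12 new=(8,7) → add node 2 parent=1 cost=8
4. q=(7,10) nearest=2 d=3 new=(7,10) → blocked by [6,8]×[8,10], reject
5. q=(16,12) nearest=2 d=8 new=(12,11) → blocked by [9,12]×[9,12], reject
6. q=(10,6) nearest=2 d=2 new=(10,6) → blocked by [10,14]×[3,6], reject
7. q=(0,4) nearest=0 d=3 new=(0,4) → add node 3 parent=0 cost=3
8. q=(11,5) nearest=2 d=3 new=(11,5) → blocked by [10,14]×[3,6], reject
9. q=(8,4) nearest=2 d=3 new=(8,4) → add node 4 parent=2 cost=11
10. q=(13,6) nearest=2 d=5 new=(12,6) → blocked by [10,14]×[3,6], reject
11. q=(17,14) nearest=2 d=9 new=(12,11) → blocked by [9,12]×[9,12], reject

Node count: 5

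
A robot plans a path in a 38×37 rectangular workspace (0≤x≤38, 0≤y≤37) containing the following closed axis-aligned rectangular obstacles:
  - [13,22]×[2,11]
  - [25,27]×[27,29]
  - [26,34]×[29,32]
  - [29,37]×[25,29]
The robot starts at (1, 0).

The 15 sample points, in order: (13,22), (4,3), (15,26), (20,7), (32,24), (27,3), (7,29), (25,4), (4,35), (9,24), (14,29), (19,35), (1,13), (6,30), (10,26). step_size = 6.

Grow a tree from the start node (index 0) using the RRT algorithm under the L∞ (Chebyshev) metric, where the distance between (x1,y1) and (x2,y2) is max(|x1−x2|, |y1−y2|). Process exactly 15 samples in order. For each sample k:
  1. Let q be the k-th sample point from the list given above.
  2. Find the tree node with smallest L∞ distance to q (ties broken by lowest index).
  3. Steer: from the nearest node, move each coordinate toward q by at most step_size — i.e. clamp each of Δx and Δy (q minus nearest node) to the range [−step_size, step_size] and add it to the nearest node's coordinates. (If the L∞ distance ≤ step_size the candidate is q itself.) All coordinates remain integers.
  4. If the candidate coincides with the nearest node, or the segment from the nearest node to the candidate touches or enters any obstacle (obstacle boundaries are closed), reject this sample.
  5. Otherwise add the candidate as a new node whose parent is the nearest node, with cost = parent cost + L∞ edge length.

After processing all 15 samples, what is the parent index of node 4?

Parent of node 4: 3

1. q=(13,22) nearest=0 d=22 new=(7,6) → add node 1 parent=0 cost=6
2. q=(4,3) nearest=0 d=3 new=(4,3) → add node 2 parent=0 cost=3
3. q=(15,26) nearest=1 d=20 new=(13,12) → add node 3 parent=1 cost=12
4. q=(20,7) nearest=3 d=7 new=(19,7) → blocked by [13,22]×[2,11], reject
5. q=(32,24) nearest=3 d=19 new=(19,18) → add node 4 parent=3 cost=18
6. q=(27,3) nearest=3 d=14 new=(19,6) → blocked by [13,22]×[2,11], reject
7. q=(7,29) nearest=4 d=12 new=(13,24) → add node 5 parent=4 cost=24
8. q=(25,4) nearest=3 d=12 new=(19,6) → blocked by [13,22]×[2,11], reject
9. q=(4,35) nearest=5 d=11 new=(7,30) → add node 6 parent=5 cost=30
10. q=(9,24) nearest=5 d=4 new=(9,24) → add node 7 parent=5 cost=28
11. q=(14,29) nearest=5 d=5 new=(14,29) → add node 8 parent=5 cost=29
12. q=(19,35) nearest=8 d=6 new=(19,35) → add node 9 parent=8 cost=35
13. q=(1,13) nearest=1 d=7 new=(1,12) → add node 10 parent=1 cost=12
14. q=(6,30) nearest=6 d=1 new=(6,30) → add node 11 parent=6 cost=31
15. q=(10,26) nearest=7 d=2 new=(10,26) → add node 12 parent=7 cost=30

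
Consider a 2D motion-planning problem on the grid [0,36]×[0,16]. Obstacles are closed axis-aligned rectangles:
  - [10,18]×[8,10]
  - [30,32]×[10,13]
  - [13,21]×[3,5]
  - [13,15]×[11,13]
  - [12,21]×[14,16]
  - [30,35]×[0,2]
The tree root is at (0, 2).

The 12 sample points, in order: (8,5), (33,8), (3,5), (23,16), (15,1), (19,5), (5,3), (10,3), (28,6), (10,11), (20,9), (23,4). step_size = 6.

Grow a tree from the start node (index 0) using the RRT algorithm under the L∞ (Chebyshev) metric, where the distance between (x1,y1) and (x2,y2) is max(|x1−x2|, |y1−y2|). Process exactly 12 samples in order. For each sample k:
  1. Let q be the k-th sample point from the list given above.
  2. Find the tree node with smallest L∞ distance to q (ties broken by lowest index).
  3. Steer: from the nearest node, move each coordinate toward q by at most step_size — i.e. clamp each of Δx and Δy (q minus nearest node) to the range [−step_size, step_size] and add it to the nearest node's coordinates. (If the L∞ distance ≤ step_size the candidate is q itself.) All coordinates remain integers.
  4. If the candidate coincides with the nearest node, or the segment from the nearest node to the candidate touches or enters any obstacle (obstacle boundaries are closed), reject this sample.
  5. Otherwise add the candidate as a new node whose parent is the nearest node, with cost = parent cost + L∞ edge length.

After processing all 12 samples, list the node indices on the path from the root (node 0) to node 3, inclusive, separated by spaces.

Path: 0 1 3

1. q=(8,5) nearest=0 d=8 new=(6,5) → add node 1 parent=0 cost=6
2. q=(33,8) nearest=1 d=27 new=(12,8) → blocked by [10,18]×[8,10], reject
3. q=(3,5) nearest=0 d=3 new=(3,5) → add node 2 parent=0 cost=3
4. q=(23,16) nearest=1 d=17 new=(12,11) → blocked by [10,18]×[8,10], reject
5. q=(15,1) nearest=1 d=9 new=(12,1) → add node 3 parent=1 cost=12
6. q=(19,5) nearest=3 d=7 new=(18,5) → blocked by [13,21]×[3,5], reject
7. q=(5,3) nearest=1 d=2 new=(5,3) → add node 4 parent=1 cost=8
8. q=(10,3) nearest=3 d=2 new=(10,3) → add node 5 parent=3 cost=14
9. q=(28,6) nearest=3 d=16 new=(18,6) → blocked by [13,21]×[3,5], reject
10. q=(10,11) nearest=1 d=6 new=(10,11) → add node 6 parent=1 cost=12
11. q=(20,9) nearest=3 d=8 new=(18,7) → blocked by [13,21]×[3,5], reject
12. q=(23,4) nearest=3 d=11 new=(18,4) → blocked by [13,21]×[3,5], reject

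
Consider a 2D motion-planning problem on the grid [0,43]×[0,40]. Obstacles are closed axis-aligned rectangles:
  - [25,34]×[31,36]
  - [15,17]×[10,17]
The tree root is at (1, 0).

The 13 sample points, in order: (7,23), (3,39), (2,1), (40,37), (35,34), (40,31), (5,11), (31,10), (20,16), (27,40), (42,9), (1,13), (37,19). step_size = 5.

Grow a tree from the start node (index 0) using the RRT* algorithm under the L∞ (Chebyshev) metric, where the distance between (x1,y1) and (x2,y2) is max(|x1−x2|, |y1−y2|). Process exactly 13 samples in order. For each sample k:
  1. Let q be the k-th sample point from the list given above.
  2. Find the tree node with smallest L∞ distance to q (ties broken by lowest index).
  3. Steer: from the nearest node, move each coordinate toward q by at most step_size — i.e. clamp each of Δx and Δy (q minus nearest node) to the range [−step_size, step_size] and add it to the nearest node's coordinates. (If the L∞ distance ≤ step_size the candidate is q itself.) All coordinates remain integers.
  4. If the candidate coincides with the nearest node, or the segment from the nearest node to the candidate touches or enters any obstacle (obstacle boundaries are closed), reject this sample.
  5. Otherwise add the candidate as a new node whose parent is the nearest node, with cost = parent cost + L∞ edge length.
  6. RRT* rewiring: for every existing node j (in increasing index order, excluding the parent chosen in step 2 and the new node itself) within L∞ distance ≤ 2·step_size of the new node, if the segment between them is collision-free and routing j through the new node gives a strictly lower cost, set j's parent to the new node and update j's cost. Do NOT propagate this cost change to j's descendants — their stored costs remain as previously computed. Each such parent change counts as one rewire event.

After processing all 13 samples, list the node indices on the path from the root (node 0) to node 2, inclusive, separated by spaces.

Path: 0 1 2

1. q=(7,23) nearest=0 d=23 new=(6,5) → add node 1 parent=0 cost=5
2. q=(3,39) nearest=1 d=34 new=(3,10) → add node 2 parent=1 cost=10
3. q=(2,1) nearest=0 d=1 new=(2,1) → add node 3 parent=0 cost=1
4. q=(40,37) nearest=1 d=34 new=(11,10) → add node 4 parent=1 cost=10
5. q=(35,34) nearest=4 d=24 new=(16,15) → blocked by [15,17]×[10,17], reject
6. q=(40,31) nearest=4 d=29 new=(16,15) → blocked by [15,17]×[10,17], reject
7. q=(5,11) nearest=2 d=2 new=(5,11) → add node 5 parent=2 cost=12
8. q=(31,10) nearest=4 d=20 new=(16,10) → blocked by [15,17]×[10,17], reject
9. q=(20,16) nearest=4 d=9 new=(16,15) → blocked by [15,17]×[10,17], reject
10. q=(27,40) nearest=5 d=29 new=(10,16) → add node 6 parent=5 cost=17
11. q=(42,9) nearest=4 d=31 new=(16,9) → add node 7 parent=4 cost=15
12. q=(1,13) nearest=2 d=3 new=(1,13) → add node 8 parent=2 cost=13
13. q=(37,19) nearest=7 d=21 new=(21,14) → blocked by [15,17]×[10,17], reject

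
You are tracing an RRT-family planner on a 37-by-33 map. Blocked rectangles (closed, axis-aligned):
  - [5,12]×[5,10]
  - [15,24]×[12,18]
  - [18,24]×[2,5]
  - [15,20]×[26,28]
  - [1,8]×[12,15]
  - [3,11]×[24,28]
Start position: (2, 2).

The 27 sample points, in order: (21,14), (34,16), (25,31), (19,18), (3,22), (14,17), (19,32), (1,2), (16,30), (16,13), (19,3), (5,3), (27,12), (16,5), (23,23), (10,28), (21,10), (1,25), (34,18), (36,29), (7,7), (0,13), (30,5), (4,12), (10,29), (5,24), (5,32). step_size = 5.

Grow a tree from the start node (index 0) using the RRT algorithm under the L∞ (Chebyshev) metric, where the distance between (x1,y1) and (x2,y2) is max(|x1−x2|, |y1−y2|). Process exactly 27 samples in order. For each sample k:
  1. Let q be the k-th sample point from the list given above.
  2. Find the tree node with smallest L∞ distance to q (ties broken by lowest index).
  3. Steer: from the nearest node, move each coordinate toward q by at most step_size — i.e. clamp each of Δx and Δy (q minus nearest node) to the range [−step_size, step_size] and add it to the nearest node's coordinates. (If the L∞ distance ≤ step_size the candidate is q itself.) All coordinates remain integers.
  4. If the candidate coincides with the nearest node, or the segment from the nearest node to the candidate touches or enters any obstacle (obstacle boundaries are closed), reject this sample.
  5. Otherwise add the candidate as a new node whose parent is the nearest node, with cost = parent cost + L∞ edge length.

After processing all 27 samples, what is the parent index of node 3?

1. q=(21,14) nearest=0 d=19 new=(7,7) → blocked by [5,12]×[5,10], reject
2. q=(34,16) nearest=0 d=32 new=(7,7) → blocked by [5,12]×[5,10], reject
3. q=(25,31) nearest=0 d=29 new=(7,7) → blocked by [5,12]×[5,10], reject
4. q=(19,18) nearest=0 d=17 new=(7,7) → blocked by [5,12]×[5,10], reject
5. q=(3,22) nearest=0 d=20 new=(3,7) → add node 1 parent=0 cost=5
6. q=(14,17) nearest=1 d=11 new=(8,12) → blocked by [5,12]×[5,10], reject
7. q=(19,32) nearest=1 d=25 new=(8,12) → blocked by [5,12]×[5,10], reject
8. q=(1,2) nearest=0 d=1 new=(1,2) → add node 2 parent=0 cost=1
9. q=(16,30) nearest=1 d=23 new=(8,12) → blocked by [5,12]×[5,10], reject
10. q=(16,13) nearest=1 d=13 new=(8,12) → blocked by [5,12]×[5,10], reject
11. q=(19,3) nearest=1 d=16 new=(8,3) → blocked by [5,12]×[5,10], reject
12. q=(5,3) nearest=0 d=3 new=(5,3) → add node 3 parent=0 cost=3
13. q=(27,12) nearest=3 d=22 new=(10,8) → blocked by [5,12]×[5,10], reject
14. q=(16,5) nearest=3 d=11 new=(10,5) → blocked by [5,12]×[5,10], reject
15. q=(23,23) nearest=1 d=20 new=(8,12) → blocked by [5,12]×[5,10], reject
16. q=(10,28) nearest=1 d=21 new=(8,12) → blocked by [5,12]×[5,10], reject
17. q=(21,10) nearest=3 d=16 new=(10,8) → blocked by [5,12]×[5,10], reject
18. q=(1,25) nearest=1 d=18 new=(1,12) → blocked by [1,8]×[12,15], reject
19. q=(34,18) nearest=3 d=29 new=(10,8) → blocked by [5,12]×[5,10], reject
20. q=(36,29) nearest=3 d=31 new=(10,8) → blocked by [5,12]×[5,10], reject
21. q=(7,7) nearest=1 d=4 new=(7,7) → blocked by [5,12]×[5,10], reject
22. q=(0,13) nearest=1 d=6 new=(0,12) → add node 4 parent=1 cost=10
23. q=(30,5) nearest=3 d=25 new=(10,5) → blocked by [5,12]×[5,10], reject
24. q=(4,12) nearest=4 d=4 new=(4,12) → blocked by [1,8]×[12,15], reject
25. q=(10,29) nearest=4 d=17 new=(5,17) → blocked by [1,8]×[12,15], reject
26. q=(5,24) nearest=4 d=12 new=(5,17) → blocked by [1,8]×[12,15], reject
27. q=(5,32) nearest=4 d=20 new=(5,17) → blocked by [1,8]×[12,15], reject

Parent of node 3: 0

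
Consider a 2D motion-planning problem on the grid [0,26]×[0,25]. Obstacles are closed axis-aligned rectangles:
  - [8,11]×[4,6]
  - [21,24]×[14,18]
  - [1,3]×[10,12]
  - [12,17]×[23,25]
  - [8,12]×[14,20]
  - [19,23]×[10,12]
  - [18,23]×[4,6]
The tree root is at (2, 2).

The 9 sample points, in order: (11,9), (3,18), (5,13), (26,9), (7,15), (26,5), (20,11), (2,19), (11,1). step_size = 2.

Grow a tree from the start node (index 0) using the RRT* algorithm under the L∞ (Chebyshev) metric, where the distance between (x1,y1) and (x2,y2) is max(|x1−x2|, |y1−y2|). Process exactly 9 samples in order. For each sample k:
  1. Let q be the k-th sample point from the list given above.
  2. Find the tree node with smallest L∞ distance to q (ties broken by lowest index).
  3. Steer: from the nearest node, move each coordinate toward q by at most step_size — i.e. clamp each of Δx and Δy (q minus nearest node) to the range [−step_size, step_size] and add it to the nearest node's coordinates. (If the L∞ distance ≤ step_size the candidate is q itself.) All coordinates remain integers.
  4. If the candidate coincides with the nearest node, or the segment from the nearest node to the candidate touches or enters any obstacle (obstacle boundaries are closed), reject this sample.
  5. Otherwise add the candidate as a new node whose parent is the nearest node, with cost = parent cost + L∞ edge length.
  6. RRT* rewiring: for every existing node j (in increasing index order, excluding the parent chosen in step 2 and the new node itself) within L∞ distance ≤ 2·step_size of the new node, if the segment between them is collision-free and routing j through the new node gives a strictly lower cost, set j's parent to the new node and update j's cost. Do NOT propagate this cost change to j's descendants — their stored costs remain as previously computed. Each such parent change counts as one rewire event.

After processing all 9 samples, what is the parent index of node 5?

1. q=(11,9) nearest=0 d=9 new=(4,4) → add node 1 parent=0 cost=2
2. q=(3,18) nearest=1 d=14 new=(3,6) → add node 2 parent=1 cost=4
3. q=(5,13) nearest=2 d=7 new=(5,8) → add node 3 parent=2 cost=6
4. q=(26,9) nearest=3 d=21 new=(7,9) → add node 4 parent=3 cost=8
5. q=(7,15) nearest=4 d=6 new=(7,11) → add node 5 parent=4 cost=10
6. q=(26,5) nearest=4 d=19 new=(9,7) → add node 6 parent=4 cost=10
7. q=(20,11) nearest=6 d=11 new=(11,9) → add node 7 parent=6 cost=12
8. q=(2,19) nearest=5 d=8 new=(5,13) → add node 8 parent=5 cost=12
9. q=(11,1) nearest=6 d=6 new=(11,5) → blocked by [8,11]×[4,6], reject

Parent of node 5: 4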